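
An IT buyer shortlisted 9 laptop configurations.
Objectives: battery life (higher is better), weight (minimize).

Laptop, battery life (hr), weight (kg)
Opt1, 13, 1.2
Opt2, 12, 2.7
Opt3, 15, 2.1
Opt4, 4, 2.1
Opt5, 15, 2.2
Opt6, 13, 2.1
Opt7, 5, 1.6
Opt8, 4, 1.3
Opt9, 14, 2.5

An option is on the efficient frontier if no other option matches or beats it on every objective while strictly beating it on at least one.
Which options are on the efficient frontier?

Opt1: not dominated (best weight).
Opt2: dominated by Opt1 (battery life 13≥12, weight 1.2≤2.7).
Opt3: not dominated.
Opt4: dominated by Opt1 (battery life 13≥4, weight 1.2≤2.1).
Opt5: dominated by Opt3 (battery life 15≥15, weight 2.1≤2.2).
Opt6: dominated by Opt1 (battery life 13≥13, weight 1.2≤2.1).
Opt7: dominated by Opt1 (battery life 13≥5, weight 1.2≤1.6).
Opt8: dominated by Opt1 (battery life 13≥4, weight 1.2≤1.3).
Opt9: dominated by Opt3 (battery life 15≥14, weight 2.1≤2.5).

Opt1, Opt3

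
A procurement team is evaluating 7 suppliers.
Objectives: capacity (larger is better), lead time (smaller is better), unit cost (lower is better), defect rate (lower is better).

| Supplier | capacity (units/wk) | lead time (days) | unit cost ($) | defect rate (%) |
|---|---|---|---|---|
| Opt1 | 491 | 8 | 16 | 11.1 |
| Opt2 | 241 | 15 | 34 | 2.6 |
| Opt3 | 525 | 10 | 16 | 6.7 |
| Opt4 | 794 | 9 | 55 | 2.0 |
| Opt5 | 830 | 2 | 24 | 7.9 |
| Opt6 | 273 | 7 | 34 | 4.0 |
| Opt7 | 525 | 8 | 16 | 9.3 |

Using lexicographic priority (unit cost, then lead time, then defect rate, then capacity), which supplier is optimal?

First minimize unit cost: best is 16, kept {Opt1, Opt3, Opt7}.
Then minimize lead time: best is 8, kept {Opt1, Opt7}.
Then minimize defect rate: best is 9.3, kept {Opt7}.

Opt7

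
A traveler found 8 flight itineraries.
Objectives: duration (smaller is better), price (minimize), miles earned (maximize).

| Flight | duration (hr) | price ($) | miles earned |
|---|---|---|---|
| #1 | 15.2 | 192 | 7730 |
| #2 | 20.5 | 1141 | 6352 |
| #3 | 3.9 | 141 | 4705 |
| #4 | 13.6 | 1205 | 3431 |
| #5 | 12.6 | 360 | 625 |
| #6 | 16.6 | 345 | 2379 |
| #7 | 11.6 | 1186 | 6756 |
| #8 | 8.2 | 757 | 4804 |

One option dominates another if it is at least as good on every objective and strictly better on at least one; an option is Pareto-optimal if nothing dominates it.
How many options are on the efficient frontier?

4

#1: not dominated (best miles earned).
#2: dominated by #1 (duration 15.2≤20.5, price 192≤1141, miles earned 7730≥6352).
#3: not dominated (best duration).
#4: dominated by #3 (duration 3.9≤13.6, price 141≤1205, miles earned 4705≥3431).
#5: dominated by #3 (duration 3.9≤12.6, price 141≤360, miles earned 4705≥625).
#6: dominated by #1 (duration 15.2≤16.6, price 192≤345, miles earned 7730≥2379).
#7: not dominated.
#8: not dominated.
Pareto-optimal: #1, #3, #7, #8 → 4.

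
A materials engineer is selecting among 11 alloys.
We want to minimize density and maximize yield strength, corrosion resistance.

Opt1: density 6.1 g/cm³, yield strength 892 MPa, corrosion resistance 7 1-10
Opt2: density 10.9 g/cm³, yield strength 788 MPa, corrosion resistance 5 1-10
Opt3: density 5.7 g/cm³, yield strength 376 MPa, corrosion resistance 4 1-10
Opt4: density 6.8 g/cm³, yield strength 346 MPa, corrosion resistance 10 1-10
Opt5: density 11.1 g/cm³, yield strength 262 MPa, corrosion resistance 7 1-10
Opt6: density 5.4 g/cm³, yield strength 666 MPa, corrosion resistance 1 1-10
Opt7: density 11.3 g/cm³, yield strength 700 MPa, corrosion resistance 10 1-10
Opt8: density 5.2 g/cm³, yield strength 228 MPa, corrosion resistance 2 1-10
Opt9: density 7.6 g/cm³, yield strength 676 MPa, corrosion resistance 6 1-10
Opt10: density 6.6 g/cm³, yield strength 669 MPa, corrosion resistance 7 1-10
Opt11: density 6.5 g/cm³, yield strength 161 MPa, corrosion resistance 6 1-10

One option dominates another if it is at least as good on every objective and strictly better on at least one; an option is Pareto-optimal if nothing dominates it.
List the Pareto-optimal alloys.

Opt1, Opt3, Opt4, Opt6, Opt7, Opt8

Opt1: not dominated (best yield strength).
Opt2: dominated by Opt1 (density 6.1≤10.9, yield strength 892≥788, corrosion resistance 7≥5).
Opt3: not dominated.
Opt4: not dominated.
Opt5: dominated by Opt1 (density 6.1≤11.1, yield strength 892≥262, corrosion resistance 7≥7).
Opt6: not dominated.
Opt7: not dominated.
Opt8: not dominated (best density).
Opt9: dominated by Opt1 (density 6.1≤7.6, yield strength 892≥676, corrosion resistance 7≥6).
Opt10: dominated by Opt1 (density 6.1≤6.6, yield strength 892≥669, corrosion resistance 7≥7).
Opt11: dominated by Opt1 (density 6.1≤6.5, yield strength 892≥161, corrosion resistance 7≥6).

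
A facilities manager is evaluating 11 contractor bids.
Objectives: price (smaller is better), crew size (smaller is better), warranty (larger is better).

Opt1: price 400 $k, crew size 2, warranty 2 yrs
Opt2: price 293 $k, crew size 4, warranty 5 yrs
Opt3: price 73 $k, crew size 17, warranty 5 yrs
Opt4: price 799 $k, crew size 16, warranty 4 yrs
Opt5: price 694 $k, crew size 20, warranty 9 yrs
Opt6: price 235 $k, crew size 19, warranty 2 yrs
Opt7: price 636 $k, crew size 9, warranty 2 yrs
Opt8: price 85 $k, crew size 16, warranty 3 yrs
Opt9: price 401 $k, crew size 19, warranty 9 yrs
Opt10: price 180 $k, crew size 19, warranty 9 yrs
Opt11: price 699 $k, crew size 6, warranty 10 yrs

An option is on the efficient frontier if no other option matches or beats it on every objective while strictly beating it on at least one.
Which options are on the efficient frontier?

Opt1, Opt2, Opt3, Opt8, Opt10, Opt11

Opt1: not dominated (best crew size).
Opt2: not dominated.
Opt3: not dominated (best price).
Opt4: dominated by Opt2 (price 293≤799, crew size 4≤16, warranty 5≥4).
Opt5: dominated by Opt9 (price 401≤694, crew size 19≤20, warranty 9≥9).
Opt6: dominated by Opt3 (price 73≤235, crew size 17≤19, warranty 5≥2).
Opt7: dominated by Opt1 (price 400≤636, crew size 2≤9, warranty 2≥2).
Opt8: not dominated.
Opt9: dominated by Opt10 (price 180≤401, crew size 19≤19, warranty 9≥9).
Opt10: not dominated.
Opt11: not dominated (best warranty).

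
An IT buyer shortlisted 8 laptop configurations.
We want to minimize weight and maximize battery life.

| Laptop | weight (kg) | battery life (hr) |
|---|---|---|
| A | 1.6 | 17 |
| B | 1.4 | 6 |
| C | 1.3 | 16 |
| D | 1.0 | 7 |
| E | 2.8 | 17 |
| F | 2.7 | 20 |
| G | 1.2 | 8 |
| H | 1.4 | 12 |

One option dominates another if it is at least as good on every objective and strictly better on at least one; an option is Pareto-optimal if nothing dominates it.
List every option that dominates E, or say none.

A: weight 1.6≤2.8, battery life 17≥17 — dominates E.
F: weight 2.7≤2.8, battery life 20≥17 — dominates E.
Others (B, C, D, G, H) are each worse than E on at least one objective.

A, F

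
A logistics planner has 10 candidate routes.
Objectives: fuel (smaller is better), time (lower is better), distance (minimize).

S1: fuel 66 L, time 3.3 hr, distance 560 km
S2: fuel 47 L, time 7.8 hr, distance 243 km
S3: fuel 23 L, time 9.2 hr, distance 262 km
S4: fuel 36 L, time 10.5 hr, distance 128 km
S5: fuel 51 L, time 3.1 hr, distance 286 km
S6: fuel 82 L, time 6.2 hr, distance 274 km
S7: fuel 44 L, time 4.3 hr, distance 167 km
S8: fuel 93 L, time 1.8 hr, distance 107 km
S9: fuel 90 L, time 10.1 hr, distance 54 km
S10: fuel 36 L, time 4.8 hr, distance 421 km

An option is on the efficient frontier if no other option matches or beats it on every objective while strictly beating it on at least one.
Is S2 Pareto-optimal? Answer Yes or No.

S7 vs S2: fuel 44≤47, time 4.3≤7.8, distance 167≤243 — S7 is at least as good on every objective and strictly better on at least one, so S7 dominates S2.

No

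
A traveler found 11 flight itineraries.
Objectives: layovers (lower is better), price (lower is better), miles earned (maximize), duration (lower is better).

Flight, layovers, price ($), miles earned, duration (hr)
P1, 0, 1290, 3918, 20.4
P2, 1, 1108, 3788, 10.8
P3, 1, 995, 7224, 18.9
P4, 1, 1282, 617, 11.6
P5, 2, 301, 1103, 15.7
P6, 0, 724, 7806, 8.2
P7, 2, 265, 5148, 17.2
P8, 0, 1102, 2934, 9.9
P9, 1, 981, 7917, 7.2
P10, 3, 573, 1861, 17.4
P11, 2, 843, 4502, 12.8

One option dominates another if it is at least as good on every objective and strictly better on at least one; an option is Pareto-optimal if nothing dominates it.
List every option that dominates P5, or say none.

P1: worse on price (1290 vs 301).
P2: worse on price (1108 vs 301).
P3: worse on price (995 vs 301).
P4: worse on price (1282 vs 301).
P6: worse on price (724 vs 301).
P7: worse on duration (17.2 vs 15.7).
P8: worse on price (1102 vs 301).
P9: worse on price (981 vs 301).
P10: worse on layovers (3 vs 2).
P11: worse on price (843 vs 301).
No option dominates P5.

none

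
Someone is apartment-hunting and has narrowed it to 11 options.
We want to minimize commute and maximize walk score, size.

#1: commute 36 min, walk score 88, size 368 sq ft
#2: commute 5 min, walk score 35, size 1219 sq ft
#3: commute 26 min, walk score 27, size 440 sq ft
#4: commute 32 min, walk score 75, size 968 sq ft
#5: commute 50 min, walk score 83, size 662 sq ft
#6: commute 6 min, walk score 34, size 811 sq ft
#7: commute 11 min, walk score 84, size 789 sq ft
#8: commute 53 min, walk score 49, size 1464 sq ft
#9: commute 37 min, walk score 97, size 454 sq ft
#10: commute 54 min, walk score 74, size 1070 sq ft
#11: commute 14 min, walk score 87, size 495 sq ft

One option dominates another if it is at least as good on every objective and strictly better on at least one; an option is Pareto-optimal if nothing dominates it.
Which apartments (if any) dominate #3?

#2: commute 5≤26, walk score 35≥27, size 1219≥440 — dominates #3.
#6: commute 6≤26, walk score 34≥27, size 811≥440 — dominates #3.
#7: commute 11≤26, walk score 84≥27, size 789≥440 — dominates #3.
#11: commute 14≤26, walk score 87≥27, size 495≥440 — dominates #3.
Others (#1, #4, #5, #8, #9, #10) are each worse than #3 on at least one objective.

#2, #6, #7, #11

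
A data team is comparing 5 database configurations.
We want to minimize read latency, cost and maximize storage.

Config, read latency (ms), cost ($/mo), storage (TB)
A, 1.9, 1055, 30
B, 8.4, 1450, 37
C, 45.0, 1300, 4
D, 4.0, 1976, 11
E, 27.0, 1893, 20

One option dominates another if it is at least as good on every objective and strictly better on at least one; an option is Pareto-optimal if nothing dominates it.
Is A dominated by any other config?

No

B: worse on read latency (8.4 vs 1.9).
C: worse on read latency (45.0 vs 1.9).
D: worse on read latency (4.0 vs 1.9).
E: worse on read latency (27.0 vs 1.9).
No option is at least as good as A on every objective and strictly better on one.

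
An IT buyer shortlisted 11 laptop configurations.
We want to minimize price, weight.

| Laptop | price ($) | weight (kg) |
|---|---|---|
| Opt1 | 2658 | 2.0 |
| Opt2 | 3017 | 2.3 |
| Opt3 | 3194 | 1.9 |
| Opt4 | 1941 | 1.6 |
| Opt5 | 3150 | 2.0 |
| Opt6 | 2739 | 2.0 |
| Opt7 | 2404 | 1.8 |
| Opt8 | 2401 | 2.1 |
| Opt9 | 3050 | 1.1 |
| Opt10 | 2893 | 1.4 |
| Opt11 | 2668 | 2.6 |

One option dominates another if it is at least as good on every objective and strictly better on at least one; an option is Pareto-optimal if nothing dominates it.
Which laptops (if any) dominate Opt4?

Opt1: worse on price (2658 vs 1941).
Opt2: worse on price (3017 vs 1941).
Opt3: worse on price (3194 vs 1941).
Opt5: worse on price (3150 vs 1941).
Opt6: worse on price (2739 vs 1941).
Opt7: worse on price (2404 vs 1941).
Opt8: worse on price (2401 vs 1941).
Opt9: worse on price (3050 vs 1941).
Opt10: worse on price (2893 vs 1941).
Opt11: worse on price (2668 vs 1941).
No option dominates Opt4.

none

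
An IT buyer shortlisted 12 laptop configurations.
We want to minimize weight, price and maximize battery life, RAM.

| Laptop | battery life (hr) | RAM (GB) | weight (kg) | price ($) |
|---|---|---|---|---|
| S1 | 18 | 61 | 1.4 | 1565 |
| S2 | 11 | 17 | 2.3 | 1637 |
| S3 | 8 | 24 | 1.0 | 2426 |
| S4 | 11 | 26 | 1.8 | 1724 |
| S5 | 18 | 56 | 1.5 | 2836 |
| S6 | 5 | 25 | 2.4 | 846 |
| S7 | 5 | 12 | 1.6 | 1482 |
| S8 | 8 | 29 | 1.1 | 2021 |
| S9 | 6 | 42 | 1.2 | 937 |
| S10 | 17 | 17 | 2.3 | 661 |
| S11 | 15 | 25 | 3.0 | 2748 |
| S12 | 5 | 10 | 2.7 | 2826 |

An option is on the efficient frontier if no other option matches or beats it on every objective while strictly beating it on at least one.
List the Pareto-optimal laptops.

S1, S3, S6, S8, S9, S10

S1: not dominated (best RAM).
S2: dominated by S1 (battery life 18≥11, RAM 61≥17, weight 1.4≤2.3, price 1565≤1637).
S3: not dominated (best weight).
S4: dominated by S1 (battery life 18≥11, RAM 61≥26, weight 1.4≤1.8, price 1565≤1724).
S5: dominated by S1 (battery life 18≥18, RAM 61≥56, weight 1.4≤1.5, price 1565≤2836).
S6: not dominated.
S7: dominated by S9 (battery life 6≥5, RAM 42≥12, weight 1.2≤1.6, price 937≤1482).
S8: not dominated.
S9: not dominated.
S10: not dominated (best price).
S11: dominated by S1 (battery life 18≥15, RAM 61≥25, weight 1.4≤3.0, price 1565≤2748).
S12: dominated by S1 (battery life 18≥5, RAM 61≥10, weight 1.4≤2.7, price 1565≤2826).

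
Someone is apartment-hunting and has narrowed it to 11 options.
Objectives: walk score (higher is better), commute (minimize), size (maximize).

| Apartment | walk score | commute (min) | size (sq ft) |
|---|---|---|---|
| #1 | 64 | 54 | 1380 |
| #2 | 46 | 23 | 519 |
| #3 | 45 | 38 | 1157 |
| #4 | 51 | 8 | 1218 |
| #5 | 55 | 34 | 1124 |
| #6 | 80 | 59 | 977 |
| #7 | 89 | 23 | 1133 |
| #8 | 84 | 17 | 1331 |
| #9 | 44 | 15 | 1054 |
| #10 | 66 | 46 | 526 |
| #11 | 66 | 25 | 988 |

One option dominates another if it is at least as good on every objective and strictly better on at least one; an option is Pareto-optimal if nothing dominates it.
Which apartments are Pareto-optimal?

#1: not dominated (best size).
#2: dominated by #4 (walk score 51≥46, commute 8≤23, size 1218≥519).
#3: dominated by #4 (walk score 51≥45, commute 8≤38, size 1218≥1157).
#4: not dominated (best commute).
#5: dominated by #7 (walk score 89≥55, commute 23≤34, size 1133≥1124).
#6: dominated by #7 (walk score 89≥80, commute 23≤59, size 1133≥977).
#7: not dominated (best walk score).
#8: not dominated.
#9: dominated by #4 (walk score 51≥44, commute 8≤15, size 1218≥1054).
#10: dominated by #7 (walk score 89≥66, commute 23≤46, size 1133≥526).
#11: dominated by #7 (walk score 89≥66, commute 23≤25, size 1133≥988).

#1, #4, #7, #8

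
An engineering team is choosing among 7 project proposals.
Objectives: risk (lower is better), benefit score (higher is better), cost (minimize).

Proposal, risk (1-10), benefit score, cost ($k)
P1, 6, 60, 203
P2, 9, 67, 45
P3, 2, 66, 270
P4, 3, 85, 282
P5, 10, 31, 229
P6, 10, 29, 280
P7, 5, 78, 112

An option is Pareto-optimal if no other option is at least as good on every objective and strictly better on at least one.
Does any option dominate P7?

P1: worse on risk (6 vs 5).
P2: worse on risk (9 vs 5).
P3: worse on benefit score (66 vs 78).
P4: worse on cost (282 vs 112).
P5: worse on risk (10 vs 5).
P6: worse on risk (10 vs 5).
No option is at least as good as P7 on every objective and strictly better on one.

No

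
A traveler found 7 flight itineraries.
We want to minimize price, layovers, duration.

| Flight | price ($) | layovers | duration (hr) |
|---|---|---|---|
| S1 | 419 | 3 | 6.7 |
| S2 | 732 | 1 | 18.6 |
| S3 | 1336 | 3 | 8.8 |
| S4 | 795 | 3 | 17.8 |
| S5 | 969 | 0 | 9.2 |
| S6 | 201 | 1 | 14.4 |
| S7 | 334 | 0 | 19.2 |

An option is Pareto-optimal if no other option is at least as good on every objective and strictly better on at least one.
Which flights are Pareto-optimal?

S1: not dominated (best duration).
S2: dominated by S6 (price 201≤732, layovers 1≤1, duration 14.4≤18.6).
S3: dominated by S1 (price 419≤1336, layovers 3≤3, duration 6.7≤8.8).
S4: dominated by S1 (price 419≤795, layovers 3≤3, duration 6.7≤17.8).
S5: not dominated.
S6: not dominated (best price).
S7: not dominated.

S1, S5, S6, S7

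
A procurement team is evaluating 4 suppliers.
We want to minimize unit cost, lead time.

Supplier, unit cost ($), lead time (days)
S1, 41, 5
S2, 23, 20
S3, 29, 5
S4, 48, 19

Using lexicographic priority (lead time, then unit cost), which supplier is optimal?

First minimize lead time: best is 5, kept {S1, S3}.
Then minimize unit cost: best is 29, kept {S3}.

S3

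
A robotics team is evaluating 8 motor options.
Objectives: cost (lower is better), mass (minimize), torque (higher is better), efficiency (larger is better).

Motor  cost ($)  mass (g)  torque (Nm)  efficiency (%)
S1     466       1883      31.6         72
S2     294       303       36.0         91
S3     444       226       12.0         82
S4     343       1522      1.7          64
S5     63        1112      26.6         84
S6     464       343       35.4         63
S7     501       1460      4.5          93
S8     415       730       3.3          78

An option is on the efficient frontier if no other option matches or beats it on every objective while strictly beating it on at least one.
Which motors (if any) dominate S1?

S2

S2: cost 294≤466, mass 303≤1883, torque 36.0≥31.6, efficiency 91≥72 — dominates S1.
Others (S3, S4, S5, S6, S7, S8) are each worse than S1 on at least one objective.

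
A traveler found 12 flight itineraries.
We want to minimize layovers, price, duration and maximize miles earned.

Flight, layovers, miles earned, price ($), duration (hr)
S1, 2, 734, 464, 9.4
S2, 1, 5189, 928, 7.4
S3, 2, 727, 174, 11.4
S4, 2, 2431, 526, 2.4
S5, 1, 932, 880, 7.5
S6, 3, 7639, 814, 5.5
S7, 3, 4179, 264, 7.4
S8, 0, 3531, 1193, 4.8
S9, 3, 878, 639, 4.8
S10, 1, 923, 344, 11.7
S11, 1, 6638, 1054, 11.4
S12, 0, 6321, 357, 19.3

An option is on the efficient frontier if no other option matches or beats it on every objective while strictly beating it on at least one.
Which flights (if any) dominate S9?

S4: layovers 2≤3, miles earned 2431≥878, price 526≤639, duration 2.4≤4.8 — dominates S9.
Others (S1, S2, S3, S5, S6, S7, S8, S10, S11, S12) are each worse than S9 on at least one objective.

S4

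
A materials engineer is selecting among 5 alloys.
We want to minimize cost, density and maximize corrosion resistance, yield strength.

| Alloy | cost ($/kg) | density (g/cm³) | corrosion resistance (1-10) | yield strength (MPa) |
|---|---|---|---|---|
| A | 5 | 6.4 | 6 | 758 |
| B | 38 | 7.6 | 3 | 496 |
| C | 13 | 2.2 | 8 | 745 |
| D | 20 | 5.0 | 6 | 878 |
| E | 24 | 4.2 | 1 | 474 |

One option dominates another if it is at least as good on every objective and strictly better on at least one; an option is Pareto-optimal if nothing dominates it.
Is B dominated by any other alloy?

Yes

A vs B: cost 5≤38, density 6.4≤7.6, corrosion resistance 6≥3, yield strength 758≥496 — A is at least as good on every objective and strictly better on at least one, so A dominates B.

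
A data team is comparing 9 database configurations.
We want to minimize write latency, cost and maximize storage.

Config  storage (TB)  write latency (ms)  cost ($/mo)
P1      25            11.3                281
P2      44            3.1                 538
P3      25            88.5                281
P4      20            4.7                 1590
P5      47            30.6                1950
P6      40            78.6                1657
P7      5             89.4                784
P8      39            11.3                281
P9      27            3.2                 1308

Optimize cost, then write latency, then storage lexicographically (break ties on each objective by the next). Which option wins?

First minimize cost: best is 281, kept {P1, P3, P8}.
Then minimize write latency: best is 11.3, kept {P1, P8}.
Then maximize storage: best is 39, kept {P8}.

P8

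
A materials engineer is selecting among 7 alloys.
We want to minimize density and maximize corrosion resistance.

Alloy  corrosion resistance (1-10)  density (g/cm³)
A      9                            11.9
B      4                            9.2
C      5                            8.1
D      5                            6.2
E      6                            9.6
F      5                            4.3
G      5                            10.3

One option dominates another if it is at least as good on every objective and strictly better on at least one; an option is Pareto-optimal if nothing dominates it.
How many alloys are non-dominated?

A: not dominated (best corrosion resistance).
B: dominated by C (corrosion resistance 5≥4, density 8.1≤9.2).
C: dominated by D (corrosion resistance 5≥5, density 6.2≤8.1).
D: dominated by F (corrosion resistance 5≥5, density 4.3≤6.2).
E: not dominated.
F: not dominated (best density).
G: dominated by C (corrosion resistance 5≥5, density 8.1≤10.3).
Pareto-optimal: A, E, F → 3.

3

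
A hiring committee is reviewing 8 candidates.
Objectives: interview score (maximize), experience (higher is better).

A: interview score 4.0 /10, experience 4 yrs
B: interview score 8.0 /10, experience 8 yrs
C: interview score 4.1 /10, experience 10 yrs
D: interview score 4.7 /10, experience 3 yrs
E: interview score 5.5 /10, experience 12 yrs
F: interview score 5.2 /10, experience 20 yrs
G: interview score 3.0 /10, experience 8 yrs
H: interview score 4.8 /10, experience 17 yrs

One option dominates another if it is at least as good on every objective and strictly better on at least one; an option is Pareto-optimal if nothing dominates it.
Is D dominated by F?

F vs D: interview score 5.2≥4.7, experience 20≥3 — F is at least as good on every objective with at least one strict improvement.

Yes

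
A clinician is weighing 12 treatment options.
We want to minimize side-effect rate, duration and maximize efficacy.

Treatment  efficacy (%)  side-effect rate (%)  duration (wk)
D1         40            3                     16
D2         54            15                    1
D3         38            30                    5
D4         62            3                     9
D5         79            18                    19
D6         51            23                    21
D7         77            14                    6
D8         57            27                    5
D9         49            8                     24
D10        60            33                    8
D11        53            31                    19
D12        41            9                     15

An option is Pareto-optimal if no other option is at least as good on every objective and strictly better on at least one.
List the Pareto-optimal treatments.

D1: dominated by D4 (efficacy 62≥40, side-effect rate 3≤3, duration 9≤16).
D2: not dominated (best duration).
D3: dominated by D2 (efficacy 54≥38, side-effect rate 15≤30, duration 1≤5).
D4: not dominated.
D5: not dominated (best efficacy).
D6: dominated by D2 (efficacy 54≥51, side-effect rate 15≤23, duration 1≤21).
D7: not dominated.
D8: not dominated.
D9: dominated by D4 (efficacy 62≥49, side-effect rate 3≤8, duration 9≤24).
D10: dominated by D7 (efficacy 77≥60, side-effect rate 14≤33, duration 6≤8).
D11: dominated by D2 (efficacy 54≥53, side-effect rate 15≤31, duration 1≤19).
D12: dominated by D4 (efficacy 62≥41, side-effect rate 3≤9, duration 9≤15).

D2, D4, D5, D7, D8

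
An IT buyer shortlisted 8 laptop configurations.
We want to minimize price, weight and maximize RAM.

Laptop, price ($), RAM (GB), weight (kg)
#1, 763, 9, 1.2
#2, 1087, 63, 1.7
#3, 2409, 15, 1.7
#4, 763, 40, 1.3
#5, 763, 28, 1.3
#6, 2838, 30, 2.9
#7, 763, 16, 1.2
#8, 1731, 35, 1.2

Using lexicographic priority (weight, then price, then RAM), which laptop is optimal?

First minimize weight: best is 1.2, kept {#1, #7, #8}.
Then minimize price: best is 763, kept {#1, #7}.
Then maximize RAM: best is 16, kept {#7}.

#7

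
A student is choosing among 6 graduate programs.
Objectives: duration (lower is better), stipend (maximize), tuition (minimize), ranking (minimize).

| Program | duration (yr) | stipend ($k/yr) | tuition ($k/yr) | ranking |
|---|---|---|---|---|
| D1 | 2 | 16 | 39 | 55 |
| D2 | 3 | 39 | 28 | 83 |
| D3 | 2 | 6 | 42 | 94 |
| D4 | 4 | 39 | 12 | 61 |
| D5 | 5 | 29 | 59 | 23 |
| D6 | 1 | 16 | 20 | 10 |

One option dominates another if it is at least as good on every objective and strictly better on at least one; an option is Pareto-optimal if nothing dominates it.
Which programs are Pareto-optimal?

D1: dominated by D6 (duration 1≤2, stipend 16≥16, tuition 20≤39, ranking 10≤55).
D2: not dominated.
D3: dominated by D1 (duration 2≤2, stipend 16≥6, tuition 39≤42, ranking 55≤94).
D4: not dominated (best tuition).
D5: not dominated.
D6: not dominated (best duration).

D2, D4, D5, D6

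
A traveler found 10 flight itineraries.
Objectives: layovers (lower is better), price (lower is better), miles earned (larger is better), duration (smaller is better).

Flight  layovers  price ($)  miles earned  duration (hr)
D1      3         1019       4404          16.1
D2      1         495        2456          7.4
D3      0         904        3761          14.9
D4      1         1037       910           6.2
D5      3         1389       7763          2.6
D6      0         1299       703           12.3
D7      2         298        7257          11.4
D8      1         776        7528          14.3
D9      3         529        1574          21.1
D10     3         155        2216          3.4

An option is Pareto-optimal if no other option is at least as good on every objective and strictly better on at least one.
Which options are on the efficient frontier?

D1: dominated by D7 (layovers 2≤3, price 298≤1019, miles earned 7257≥4404, duration 11.4≤16.1).
D2: not dominated.
D3: not dominated.
D4: not dominated.
D5: not dominated (best miles earned).
D6: not dominated.
D7: not dominated.
D8: not dominated.
D9: dominated by D2 (layovers 1≤3, price 495≤529, miles earned 2456≥1574, duration 7.4≤21.1).
D10: not dominated (best price).

D2, D3, D4, D5, D6, D7, D8, D10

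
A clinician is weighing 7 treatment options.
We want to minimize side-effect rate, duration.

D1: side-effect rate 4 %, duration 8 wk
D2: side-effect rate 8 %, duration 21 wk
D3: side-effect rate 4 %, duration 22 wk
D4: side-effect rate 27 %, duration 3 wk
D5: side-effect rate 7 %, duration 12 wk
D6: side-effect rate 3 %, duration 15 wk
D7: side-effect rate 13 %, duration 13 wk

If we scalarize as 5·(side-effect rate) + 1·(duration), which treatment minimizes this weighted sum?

D1: 5·4 + 1·8 = 28
D2: 5·8 + 1·21 = 61
D3: 5·4 + 1·22 = 42
D4: 5·27 + 1·3 = 138
D5: 5·7 + 1·12 = 47
D6: 5·3 + 1·15 = 30
D7: 5·13 + 1·13 = 78
Lowest: D1 at 28.

D1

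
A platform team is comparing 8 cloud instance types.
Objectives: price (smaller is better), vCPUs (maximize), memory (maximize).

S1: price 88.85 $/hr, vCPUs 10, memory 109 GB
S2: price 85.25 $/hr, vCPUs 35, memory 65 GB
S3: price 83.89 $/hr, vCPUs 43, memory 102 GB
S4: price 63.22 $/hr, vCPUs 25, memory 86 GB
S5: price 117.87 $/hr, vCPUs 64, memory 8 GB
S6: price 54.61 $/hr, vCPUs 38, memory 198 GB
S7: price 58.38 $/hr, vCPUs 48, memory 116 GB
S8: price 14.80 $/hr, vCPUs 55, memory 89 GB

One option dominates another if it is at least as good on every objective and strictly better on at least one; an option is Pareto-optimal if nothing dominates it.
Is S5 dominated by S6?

S6 vs S5: S6 is worse on vCPUs (38 vs 64), so it does not dominate S5.

No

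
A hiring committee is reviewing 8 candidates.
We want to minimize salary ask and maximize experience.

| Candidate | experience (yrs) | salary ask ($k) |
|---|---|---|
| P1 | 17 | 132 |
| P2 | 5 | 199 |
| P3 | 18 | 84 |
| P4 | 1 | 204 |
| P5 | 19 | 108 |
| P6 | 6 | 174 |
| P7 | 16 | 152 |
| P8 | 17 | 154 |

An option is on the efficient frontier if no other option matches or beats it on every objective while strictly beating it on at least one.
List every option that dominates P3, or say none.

P1: worse on experience (17 vs 18).
P2: worse on experience (5 vs 18).
P4: worse on experience (1 vs 18).
P5: worse on salary ask (108 vs 84).
P6: worse on experience (6 vs 18).
P7: worse on experience (16 vs 18).
P8: worse on experience (17 vs 18).
No option dominates P3.

none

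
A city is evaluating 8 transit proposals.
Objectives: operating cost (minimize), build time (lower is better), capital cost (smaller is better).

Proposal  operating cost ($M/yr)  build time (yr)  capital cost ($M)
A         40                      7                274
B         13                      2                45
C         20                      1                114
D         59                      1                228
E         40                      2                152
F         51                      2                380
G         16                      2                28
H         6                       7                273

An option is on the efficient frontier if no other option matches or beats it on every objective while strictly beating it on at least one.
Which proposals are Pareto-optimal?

B, C, G, H

A: dominated by B (operating cost 13≤40, build time 2≤7, capital cost 45≤274).
B: not dominated.
C: not dominated.
D: dominated by C (operating cost 20≤59, build time 1≤1, capital cost 114≤228).
E: dominated by B (operating cost 13≤40, build time 2≤2, capital cost 45≤152).
F: dominated by B (operating cost 13≤51, build time 2≤2, capital cost 45≤380).
G: not dominated (best capital cost).
H: not dominated (best operating cost).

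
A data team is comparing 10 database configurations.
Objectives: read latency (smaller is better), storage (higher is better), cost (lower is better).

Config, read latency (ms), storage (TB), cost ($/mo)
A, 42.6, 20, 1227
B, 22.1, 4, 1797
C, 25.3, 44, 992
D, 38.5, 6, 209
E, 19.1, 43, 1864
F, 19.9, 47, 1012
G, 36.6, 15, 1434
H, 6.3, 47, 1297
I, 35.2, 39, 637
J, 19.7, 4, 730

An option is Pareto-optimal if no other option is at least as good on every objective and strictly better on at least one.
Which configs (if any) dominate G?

C: read latency 25.3≤36.6, storage 44≥15, cost 992≤1434 — dominates G.
F: read latency 19.9≤36.6, storage 47≥15, cost 1012≤1434 — dominates G.
H: read latency 6.3≤36.6, storage 47≥15, cost 1297≤1434 — dominates G.
I: read latency 35.2≤36.6, storage 39≥15, cost 637≤1434 — dominates G.
Others (A, B, D, E, J) are each worse than G on at least one objective.

C, F, H, I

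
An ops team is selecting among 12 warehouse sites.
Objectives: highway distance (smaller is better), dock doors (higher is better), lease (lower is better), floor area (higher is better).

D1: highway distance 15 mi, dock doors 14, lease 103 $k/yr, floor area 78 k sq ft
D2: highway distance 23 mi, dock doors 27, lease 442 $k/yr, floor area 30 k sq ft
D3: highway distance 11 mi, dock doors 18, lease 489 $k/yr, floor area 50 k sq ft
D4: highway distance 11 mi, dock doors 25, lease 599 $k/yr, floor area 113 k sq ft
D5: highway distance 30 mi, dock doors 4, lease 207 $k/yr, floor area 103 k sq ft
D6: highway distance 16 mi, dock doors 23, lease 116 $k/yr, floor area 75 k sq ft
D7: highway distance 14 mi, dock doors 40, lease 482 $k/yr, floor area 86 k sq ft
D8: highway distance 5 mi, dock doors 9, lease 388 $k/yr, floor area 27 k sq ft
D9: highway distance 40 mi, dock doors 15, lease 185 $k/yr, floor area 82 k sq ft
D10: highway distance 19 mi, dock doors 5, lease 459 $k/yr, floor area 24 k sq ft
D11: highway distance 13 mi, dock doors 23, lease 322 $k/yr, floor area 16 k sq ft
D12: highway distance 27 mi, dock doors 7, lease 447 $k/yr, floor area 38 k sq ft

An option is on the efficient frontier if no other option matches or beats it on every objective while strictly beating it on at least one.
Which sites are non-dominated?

D1, D2, D3, D4, D5, D6, D7, D8, D9, D11

D1: not dominated (best lease).
D2: not dominated.
D3: not dominated.
D4: not dominated (best floor area).
D5: not dominated.
D6: not dominated.
D7: not dominated (best dock doors).
D8: not dominated (best highway distance).
D9: not dominated.
D10: dominated by D1 (highway distance 15≤19, dock doors 14≥5, lease 103≤459, floor area 78≥24).
D11: not dominated.
D12: dominated by D1 (highway distance 15≤27, dock doors 14≥7, lease 103≤447, floor area 78≥38).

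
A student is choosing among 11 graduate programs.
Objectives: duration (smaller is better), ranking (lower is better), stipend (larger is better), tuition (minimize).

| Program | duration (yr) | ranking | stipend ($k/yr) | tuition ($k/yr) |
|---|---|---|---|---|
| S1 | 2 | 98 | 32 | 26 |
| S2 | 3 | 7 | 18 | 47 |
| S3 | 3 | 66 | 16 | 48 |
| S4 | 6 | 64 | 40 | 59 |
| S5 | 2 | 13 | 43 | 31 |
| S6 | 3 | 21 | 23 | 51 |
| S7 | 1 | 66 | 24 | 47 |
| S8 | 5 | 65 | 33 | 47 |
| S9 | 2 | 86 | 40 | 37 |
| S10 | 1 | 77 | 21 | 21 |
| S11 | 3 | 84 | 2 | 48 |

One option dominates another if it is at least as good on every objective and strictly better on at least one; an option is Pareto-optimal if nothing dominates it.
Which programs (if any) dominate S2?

S1: worse on ranking (98 vs 7).
S3: worse on ranking (66 vs 7).
S4: worse on duration (6 vs 3).
S5: worse on ranking (13 vs 7).
S6: worse on ranking (21 vs 7).
S7: worse on ranking (66 vs 7).
S8: worse on duration (5 vs 3).
S9: worse on ranking (86 vs 7).
S10: worse on ranking (77 vs 7).
S11: worse on ranking (84 vs 7).
No option dominates S2.

none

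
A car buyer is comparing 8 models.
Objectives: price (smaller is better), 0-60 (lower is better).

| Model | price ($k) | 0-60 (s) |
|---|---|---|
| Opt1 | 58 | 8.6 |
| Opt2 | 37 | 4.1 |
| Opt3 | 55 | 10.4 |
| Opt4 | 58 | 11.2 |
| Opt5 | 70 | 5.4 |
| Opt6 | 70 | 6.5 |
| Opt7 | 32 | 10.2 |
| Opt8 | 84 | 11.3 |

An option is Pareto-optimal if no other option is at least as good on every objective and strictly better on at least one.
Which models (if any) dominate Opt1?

Opt2

Opt2: price 37≤58, 0-60 4.1≤8.6 — dominates Opt1.
Others (Opt3, Opt4, Opt5, Opt6, Opt7, Opt8) are each worse than Opt1 on at least one objective.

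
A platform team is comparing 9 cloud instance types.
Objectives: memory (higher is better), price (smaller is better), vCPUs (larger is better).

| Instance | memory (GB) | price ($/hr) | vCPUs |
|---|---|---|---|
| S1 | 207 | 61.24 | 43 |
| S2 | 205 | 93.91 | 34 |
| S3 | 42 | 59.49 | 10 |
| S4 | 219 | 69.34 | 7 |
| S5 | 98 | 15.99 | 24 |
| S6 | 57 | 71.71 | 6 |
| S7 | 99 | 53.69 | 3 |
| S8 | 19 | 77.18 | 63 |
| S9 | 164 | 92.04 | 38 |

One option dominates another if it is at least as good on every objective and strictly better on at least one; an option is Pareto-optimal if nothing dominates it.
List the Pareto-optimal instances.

S1: not dominated.
S2: dominated by S1 (memory 207≥205, price 61.24≤93.91, vCPUs 43≥34).
S3: dominated by S5 (memory 98≥42, price 15.99≤59.49, vCPUs 24≥10).
S4: not dominated (best memory).
S5: not dominated (best price).
S6: dominated by S1 (memory 207≥57, price 61.24≤71.71, vCPUs 43≥6).
S7: not dominated.
S8: not dominated (best vCPUs).
S9: dominated by S1 (memory 207≥164, price 61.24≤92.04, vCPUs 43≥38).

S1, S4, S5, S7, S8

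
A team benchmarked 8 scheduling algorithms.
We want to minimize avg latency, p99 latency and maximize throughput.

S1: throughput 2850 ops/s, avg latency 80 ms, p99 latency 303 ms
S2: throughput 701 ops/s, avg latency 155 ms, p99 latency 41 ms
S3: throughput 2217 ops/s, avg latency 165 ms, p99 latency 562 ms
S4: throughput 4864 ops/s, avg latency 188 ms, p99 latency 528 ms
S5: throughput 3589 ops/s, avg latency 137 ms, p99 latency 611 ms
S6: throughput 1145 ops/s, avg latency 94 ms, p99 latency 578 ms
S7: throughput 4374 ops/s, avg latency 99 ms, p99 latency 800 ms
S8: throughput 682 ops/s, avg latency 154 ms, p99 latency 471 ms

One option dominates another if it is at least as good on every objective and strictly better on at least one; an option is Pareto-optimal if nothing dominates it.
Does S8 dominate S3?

S8 vs S3: S8 is worse on throughput (682 vs 2217), so it does not dominate S3.

No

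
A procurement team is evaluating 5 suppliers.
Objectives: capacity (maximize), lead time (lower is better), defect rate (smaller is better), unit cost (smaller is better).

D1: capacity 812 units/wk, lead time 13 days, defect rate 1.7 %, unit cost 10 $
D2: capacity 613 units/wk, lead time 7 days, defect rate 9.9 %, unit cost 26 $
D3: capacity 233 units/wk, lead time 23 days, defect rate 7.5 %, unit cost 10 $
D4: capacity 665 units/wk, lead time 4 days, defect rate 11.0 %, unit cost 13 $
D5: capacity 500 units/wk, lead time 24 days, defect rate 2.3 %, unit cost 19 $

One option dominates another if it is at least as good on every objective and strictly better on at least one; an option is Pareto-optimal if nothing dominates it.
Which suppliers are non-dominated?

D1: not dominated (best capacity).
D2: not dominated.
D3: dominated by D1 (capacity 812≥233, lead time 13≤23, defect rate 1.7≤7.5, unit cost 10≤10).
D4: not dominated (best lead time).
D5: dominated by D1 (capacity 812≥500, lead time 13≤24, defect rate 1.7≤2.3, unit cost 10≤19).

D1, D2, D4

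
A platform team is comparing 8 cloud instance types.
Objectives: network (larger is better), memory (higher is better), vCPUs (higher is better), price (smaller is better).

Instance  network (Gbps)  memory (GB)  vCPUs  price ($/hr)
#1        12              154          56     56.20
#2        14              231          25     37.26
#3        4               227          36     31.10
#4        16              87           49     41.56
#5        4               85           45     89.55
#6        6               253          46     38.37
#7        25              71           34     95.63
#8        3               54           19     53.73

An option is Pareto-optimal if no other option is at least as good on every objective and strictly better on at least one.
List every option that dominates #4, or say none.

#1: worse on network (12 vs 16).
#2: worse on network (14 vs 16).
#3: worse on network (4 vs 16).
#5: worse on network (4 vs 16).
#6: worse on network (6 vs 16).
#7: worse on memory (71 vs 87).
#8: worse on network (3 vs 16).
No option dominates #4.

none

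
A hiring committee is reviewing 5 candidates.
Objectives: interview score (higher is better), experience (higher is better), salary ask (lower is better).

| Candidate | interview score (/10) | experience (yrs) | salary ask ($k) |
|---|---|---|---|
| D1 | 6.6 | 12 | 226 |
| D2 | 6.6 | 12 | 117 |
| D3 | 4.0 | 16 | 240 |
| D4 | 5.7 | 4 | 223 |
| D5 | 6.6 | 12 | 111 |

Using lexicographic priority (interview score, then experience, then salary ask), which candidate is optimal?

D5

First maximize interview score: best is 6.6, kept {D1, D2, D5}.
Then maximize experience: best is 12, kept {D1, D2, D5}.
Then minimize salary ask: best is 111, kept {D5}.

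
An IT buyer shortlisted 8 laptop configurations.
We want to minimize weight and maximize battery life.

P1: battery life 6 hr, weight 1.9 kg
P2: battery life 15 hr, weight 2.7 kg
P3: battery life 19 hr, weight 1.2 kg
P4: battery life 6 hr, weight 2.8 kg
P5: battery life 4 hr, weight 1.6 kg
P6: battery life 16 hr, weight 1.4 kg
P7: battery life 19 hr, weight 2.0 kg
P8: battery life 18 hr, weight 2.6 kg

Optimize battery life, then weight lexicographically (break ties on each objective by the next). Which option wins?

First maximize battery life: best is 19, kept {P3, P7}.
Then minimize weight: best is 1.2, kept {P3}.

P3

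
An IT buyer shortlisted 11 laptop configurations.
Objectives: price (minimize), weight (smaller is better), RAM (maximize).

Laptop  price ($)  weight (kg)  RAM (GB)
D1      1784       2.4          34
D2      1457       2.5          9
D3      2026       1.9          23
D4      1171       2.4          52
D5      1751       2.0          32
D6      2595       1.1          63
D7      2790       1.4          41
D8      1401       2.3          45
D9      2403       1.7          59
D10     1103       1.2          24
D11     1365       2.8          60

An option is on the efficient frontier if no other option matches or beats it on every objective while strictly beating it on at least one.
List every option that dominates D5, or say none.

none

D1: worse on price (1784 vs 1751).
D2: worse on weight (2.5 vs 2.0).
D3: worse on price (2026 vs 1751).
D4: worse on weight (2.4 vs 2.0).
D6: worse on price (2595 vs 1751).
D7: worse on price (2790 vs 1751).
D8: worse on weight (2.3 vs 2.0).
D9: worse on price (2403 vs 1751).
D10: worse on RAM (24 vs 32).
D11: worse on weight (2.8 vs 2.0).
No option dominates D5.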